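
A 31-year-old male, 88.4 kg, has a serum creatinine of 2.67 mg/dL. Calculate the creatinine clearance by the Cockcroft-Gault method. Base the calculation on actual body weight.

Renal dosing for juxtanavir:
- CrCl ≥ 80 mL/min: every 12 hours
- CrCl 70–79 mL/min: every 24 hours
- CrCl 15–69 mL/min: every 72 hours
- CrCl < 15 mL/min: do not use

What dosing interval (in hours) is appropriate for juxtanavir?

CrCl = (140 − 31) × 88.4 / (72 × 2.67) = 9635.6 / 192.24 ≈ 50.1 mL/min
CrCl ≈ 50 mL/min → bracket 15–69 mL/min → every 72 hours.

every 72 hours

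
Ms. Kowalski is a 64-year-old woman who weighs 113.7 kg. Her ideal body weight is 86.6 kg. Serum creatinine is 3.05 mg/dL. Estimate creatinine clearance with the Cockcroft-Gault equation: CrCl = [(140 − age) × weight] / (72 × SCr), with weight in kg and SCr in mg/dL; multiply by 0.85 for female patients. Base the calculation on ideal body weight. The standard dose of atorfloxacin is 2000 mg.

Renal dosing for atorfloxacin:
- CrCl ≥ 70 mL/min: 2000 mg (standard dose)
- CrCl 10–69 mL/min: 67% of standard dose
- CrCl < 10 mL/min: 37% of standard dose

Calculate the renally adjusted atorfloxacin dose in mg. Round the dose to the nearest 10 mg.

1340 mg

CrCl = (140 − 64) × 86.6 / (72 × 3.05) × 0.85 = 6581.6 / 219.60 × 0.85 ≈ 25.5 mL/min
CrCl ≈ 25 mL/min → bracket 10–69 mL/min.
67% of 2000 mg = 1340 mg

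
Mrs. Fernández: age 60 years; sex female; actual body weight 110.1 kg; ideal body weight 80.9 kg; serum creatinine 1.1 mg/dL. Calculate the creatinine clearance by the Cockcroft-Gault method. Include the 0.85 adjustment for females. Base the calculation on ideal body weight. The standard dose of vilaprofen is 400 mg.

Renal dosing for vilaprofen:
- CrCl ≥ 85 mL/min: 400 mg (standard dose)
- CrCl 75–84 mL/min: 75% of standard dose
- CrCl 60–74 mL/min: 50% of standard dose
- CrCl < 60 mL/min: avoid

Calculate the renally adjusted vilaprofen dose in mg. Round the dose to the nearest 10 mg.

CrCl = (140 − 60) × 80.9 / (72 × 1.1) × 0.85 = 6472.0 / 79.20 × 0.85 ≈ 69.5 mL/min
CrCl ≈ 69 mL/min → bracket 60–74 mL/min.
50% of 400 mg = 200 mg

200 mg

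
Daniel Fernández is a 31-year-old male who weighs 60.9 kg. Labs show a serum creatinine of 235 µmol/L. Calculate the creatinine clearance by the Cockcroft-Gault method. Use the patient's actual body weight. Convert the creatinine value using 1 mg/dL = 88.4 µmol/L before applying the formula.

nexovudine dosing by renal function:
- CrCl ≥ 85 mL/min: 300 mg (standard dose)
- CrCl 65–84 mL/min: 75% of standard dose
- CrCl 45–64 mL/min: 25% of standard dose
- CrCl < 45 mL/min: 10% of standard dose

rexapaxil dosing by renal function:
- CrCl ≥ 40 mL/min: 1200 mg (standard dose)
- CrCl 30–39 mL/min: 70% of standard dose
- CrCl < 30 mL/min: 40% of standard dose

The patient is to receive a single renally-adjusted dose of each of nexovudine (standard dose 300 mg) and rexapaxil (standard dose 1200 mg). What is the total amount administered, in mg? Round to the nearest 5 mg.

SCr = 235 / 88.4 = 2.658 mg/dL
CrCl = (140 − 31) × 60.9 / (72 × 2.658) = 6638.1 / 191.38 ≈ 34.7 mL/min
CrCl ≈ 35 mL/min.
nexovudine: < 45 mL/min → 10% of 300 mg = 30 mg.
rexapaxil: 30–39 mL/min → 70% of 1200 mg = 840 mg.
Total = 30 + 840 = 870 mg.

870 mg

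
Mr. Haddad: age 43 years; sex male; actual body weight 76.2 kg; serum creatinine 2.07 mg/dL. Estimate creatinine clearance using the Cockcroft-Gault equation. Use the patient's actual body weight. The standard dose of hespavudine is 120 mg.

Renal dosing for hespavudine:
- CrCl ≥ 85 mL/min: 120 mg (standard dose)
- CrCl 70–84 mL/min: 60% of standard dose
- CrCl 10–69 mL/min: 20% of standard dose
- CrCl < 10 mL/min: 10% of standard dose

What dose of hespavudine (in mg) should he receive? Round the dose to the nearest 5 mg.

25 mg

CrCl = (140 − 43) × 76.2 / (72 × 2.07) = 7391.4 / 149.04 ≈ 49.6 mL/min
CrCl ≈ 50 mL/min → bracket 10–69 mL/min.
20% of 120 mg = 24 mg → 25 mg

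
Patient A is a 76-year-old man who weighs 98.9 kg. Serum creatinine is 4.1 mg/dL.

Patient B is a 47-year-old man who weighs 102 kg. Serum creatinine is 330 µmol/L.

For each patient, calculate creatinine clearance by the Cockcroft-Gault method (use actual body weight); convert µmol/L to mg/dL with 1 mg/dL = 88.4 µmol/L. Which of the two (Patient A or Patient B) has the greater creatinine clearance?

Patient B

Patient A: CrCl = (140 − 76) × 98.9 / (72 × 4.1) = 6329.6 / 295.20 ≈ 21.4 mL/min
Patient B: SCr = 330 / 88.4 = 3.733 mg/dL
Patient B: CrCl = (140 − 47) × 102 / (72 × 3.733) = 9486.0 / 268.78 ≈ 35.3 mL/min
21.4 vs 35.3 mL/min → Patient B is higher.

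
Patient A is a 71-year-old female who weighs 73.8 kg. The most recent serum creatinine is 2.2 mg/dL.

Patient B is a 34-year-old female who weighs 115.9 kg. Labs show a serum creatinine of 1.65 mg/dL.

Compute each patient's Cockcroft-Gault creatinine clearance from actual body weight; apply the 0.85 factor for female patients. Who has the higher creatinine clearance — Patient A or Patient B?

Patient B

Patient A: CrCl = (140 − 71) × 73.8 / (72 × 2.2) × 0.85 = 5092.2 / 158.40 × 0.85 ≈ 27.3 mL/min
Patient B: CrCl = (140 − 34) × 115.9 / (72 × 1.65) × 0.85 = 12285.4 / 118.80 × 0.85 ≈ 87.9 mL/min
27.3 vs 87.9 mL/min → Patient B is higher.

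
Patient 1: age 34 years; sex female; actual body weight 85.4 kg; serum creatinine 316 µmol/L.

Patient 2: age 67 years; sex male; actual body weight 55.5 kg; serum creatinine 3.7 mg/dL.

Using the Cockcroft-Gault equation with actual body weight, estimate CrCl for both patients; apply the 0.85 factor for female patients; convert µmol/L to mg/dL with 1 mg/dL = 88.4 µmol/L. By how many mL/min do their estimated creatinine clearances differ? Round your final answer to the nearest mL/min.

Patient 1: SCr = 316 / 88.4 = 3.575 mg/dL
Patient 1: CrCl = (140 − 34) × 85.4 / (72 × 3.575) × 0.85 = 9052.4 / 257.40 × 0.85 ≈ 29.9 mL/min
Patient 2: CrCl = (140 − 67) × 55.5 / (72 × 3.7) = 4051.5 / 266.40 ≈ 15.2 mL/min
|29.9 − 15.2| = 14.7 mL/min

15 mL/min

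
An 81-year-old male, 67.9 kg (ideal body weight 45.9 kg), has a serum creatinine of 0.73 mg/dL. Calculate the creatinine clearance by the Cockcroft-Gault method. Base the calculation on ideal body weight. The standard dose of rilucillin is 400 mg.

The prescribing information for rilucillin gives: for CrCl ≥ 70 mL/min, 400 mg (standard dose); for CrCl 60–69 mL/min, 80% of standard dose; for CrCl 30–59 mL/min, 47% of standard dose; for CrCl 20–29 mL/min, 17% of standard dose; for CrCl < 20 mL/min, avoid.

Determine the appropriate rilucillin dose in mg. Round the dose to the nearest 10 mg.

190 mg

CrCl = (140 − 81) × 45.9 / (72 × 0.73) = 2708.1 / 52.56 ≈ 51.5 mL/min
CrCl ≈ 52 mL/min → bracket 30–59 mL/min.
47% of 400 mg = 188 mg → 190 mg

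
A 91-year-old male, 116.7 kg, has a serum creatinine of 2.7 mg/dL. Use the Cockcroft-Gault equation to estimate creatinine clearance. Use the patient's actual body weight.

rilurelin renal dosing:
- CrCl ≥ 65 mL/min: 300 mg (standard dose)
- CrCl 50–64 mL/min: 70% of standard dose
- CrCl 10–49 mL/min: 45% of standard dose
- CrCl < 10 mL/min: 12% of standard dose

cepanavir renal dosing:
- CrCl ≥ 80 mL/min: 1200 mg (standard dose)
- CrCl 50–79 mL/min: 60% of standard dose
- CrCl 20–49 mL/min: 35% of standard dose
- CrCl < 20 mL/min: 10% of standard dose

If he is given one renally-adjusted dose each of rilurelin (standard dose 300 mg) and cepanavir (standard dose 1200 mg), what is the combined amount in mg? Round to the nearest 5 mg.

555 mg

CrCl = (140 − 91) × 116.7 / (72 × 2.7) = 5718.3 / 194.40 ≈ 29.4 mL/min
CrCl ≈ 29 mL/min.
rilurelin: 10–49 mL/min → 45% of 300 mg = 135 mg.
cepanavir: 20–49 mL/min → 35% of 1200 mg = 420 mg.
Total = 135 + 420 = 555 mg.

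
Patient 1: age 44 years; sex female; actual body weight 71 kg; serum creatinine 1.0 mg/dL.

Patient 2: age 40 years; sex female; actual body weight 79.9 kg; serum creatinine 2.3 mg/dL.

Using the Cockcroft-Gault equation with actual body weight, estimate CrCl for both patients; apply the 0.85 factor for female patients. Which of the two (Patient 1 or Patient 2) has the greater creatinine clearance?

Patient 1: CrCl = (140 − 44) × 71 / (72 × 1) × 0.85 = 6816.0 / 72.00 × 0.85 ≈ 80.5 mL/min
Patient 2: CrCl = (140 − 40) × 79.9 / (72 × 2.3) × 0.85 = 7990.0 / 165.60 × 0.85 ≈ 41.0 mL/min
80.5 vs 41.0 mL/min → Patient 1 is higher.

Patient 1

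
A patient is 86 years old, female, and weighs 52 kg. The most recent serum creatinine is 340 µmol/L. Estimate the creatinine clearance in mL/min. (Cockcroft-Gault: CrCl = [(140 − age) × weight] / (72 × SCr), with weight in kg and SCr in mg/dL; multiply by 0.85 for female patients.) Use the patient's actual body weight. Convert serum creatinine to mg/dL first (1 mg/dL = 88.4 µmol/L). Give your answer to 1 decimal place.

SCr = 340 / 88.4 = 3.846 mg/dL
CrCl = (140 − 86) × 52 / (72 × 3.846) × 0.85 = 2808.0 / 276.91 × 0.85 ≈ 8.6 mL/min

8.6 mL/min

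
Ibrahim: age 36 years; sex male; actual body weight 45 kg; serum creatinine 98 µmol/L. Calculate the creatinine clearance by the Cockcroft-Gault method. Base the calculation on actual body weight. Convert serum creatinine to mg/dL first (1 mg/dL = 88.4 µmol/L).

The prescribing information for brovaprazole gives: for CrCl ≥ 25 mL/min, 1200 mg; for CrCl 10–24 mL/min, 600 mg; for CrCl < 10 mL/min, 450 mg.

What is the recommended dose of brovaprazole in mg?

1200 mg

SCr = 98 / 88.4 = 1.109 mg/dL
CrCl = (140 − 36) × 45 / (72 × 1.109) = 4680.0 / 79.85 ≈ 58.6 mL/min
CrCl ≈ 59 mL/min → bracket ≥ 25 mL/min.
Dose for this bracket: 1200 mg.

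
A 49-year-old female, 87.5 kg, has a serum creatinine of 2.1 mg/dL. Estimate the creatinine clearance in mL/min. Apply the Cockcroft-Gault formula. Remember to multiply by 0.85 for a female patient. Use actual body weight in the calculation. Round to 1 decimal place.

CrCl = (140 − 49) × 87.5 / (72 × 2.1) × 0.85 = 7962.5 / 151.20 × 0.85 ≈ 44.8 mL/min

44.8 mL/min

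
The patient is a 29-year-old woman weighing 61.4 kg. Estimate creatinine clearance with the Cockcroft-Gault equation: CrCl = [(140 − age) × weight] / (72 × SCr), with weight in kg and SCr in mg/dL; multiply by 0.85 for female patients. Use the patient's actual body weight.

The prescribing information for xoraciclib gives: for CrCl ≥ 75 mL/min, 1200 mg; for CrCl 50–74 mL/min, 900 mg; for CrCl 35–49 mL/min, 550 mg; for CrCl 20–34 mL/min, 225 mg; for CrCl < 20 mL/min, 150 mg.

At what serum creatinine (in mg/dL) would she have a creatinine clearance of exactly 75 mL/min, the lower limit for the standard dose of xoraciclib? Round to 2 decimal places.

Standard dose requires CrCl ≥ 75 mL/min.
Set (140 − 29) × 61.4 × 0.85 / (72 × SCr) = 75
SCr = (140 − 29) × 61.4 × 0.85 / (72 × 75) = 1.073 mg/dL

1.07 mg/dL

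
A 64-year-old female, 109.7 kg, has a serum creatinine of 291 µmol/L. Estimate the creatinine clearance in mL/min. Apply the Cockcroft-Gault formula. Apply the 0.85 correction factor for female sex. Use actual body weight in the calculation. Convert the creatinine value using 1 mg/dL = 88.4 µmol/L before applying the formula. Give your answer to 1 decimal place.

29.9 mL/min

SCr = 291 / 88.4 = 3.292 mg/dL
CrCl = (140 − 64) × 109.7 / (72 × 3.292) × 0.85 = 8337.2 / 237.02 × 0.85 ≈ 29.9 mL/min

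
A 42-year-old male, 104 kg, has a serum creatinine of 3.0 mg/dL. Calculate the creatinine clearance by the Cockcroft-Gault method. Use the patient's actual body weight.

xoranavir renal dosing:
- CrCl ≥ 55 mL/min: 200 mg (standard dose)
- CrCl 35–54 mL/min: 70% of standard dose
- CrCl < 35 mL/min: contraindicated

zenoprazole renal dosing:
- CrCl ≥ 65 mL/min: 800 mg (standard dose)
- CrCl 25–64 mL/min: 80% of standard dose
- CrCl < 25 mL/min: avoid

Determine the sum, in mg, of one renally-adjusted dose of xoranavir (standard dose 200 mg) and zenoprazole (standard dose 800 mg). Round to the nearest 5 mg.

CrCl = (140 − 42) × 104 / (72 × 3) = 10192.0 / 216.00 ≈ 47.2 mL/min
CrCl ≈ 47 mL/min.
xoranavir: 35–54 mL/min → 70% of 200 mg = 140 mg.
zenoprazole: 25–64 mL/min → 80% of 800 mg = 640 mg.
Total = 140 + 640 = 780 mg.

780 mg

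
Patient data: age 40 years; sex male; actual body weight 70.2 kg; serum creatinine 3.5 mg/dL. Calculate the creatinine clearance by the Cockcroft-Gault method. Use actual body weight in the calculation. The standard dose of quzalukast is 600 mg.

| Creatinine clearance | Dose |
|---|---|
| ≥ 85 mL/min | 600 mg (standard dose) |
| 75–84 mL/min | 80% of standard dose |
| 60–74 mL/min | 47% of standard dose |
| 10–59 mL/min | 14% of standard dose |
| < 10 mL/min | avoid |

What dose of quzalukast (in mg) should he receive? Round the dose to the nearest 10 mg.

80 mg

CrCl = (140 − 40) × 70.2 / (72 × 3.5) = 7020.0 / 252.00 ≈ 27.9 mL/min
CrCl ≈ 28 mL/min → bracket 10–59 mL/min.
14% of 600 mg = 84 mg → 80 mg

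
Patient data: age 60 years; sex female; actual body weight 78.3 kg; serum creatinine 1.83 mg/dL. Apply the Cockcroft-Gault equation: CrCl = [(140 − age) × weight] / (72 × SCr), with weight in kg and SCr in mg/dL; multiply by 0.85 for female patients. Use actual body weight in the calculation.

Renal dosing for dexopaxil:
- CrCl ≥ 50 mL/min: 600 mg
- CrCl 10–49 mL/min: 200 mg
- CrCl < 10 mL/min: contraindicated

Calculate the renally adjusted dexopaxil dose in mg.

CrCl = (140 − 60) × 78.3 / (72 × 1.83) × 0.85 = 6264.0 / 131.76 × 0.85 ≈ 40.4 mL/min
CrCl ≈ 40 mL/min → bracket 10–49 mL/min.
Dose for this bracket: 200 mg.

200 mg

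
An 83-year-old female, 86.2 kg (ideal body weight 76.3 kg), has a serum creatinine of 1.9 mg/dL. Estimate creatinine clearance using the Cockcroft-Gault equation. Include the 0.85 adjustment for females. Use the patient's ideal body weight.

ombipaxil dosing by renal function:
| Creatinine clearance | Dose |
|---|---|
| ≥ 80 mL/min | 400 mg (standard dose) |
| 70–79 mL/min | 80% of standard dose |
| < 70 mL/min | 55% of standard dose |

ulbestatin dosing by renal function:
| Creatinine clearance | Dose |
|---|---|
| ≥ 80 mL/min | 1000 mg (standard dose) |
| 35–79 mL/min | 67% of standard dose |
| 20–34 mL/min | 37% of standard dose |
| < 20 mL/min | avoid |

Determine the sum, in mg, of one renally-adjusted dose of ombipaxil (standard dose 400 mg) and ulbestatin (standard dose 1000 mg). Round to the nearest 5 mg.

CrCl = (140 − 83) × 76.3 / (72 × 1.9) × 0.85 = 4349.1 / 136.80 × 0.85 ≈ 27.0 mL/min
CrCl ≈ 27 mL/min.
ombipaxil: < 70 mL/min → 55% of 400 mg = 220 mg.
ulbestatin: 20–34 mL/min → 37% of 1000 mg = 370 mg.
Total = 220 + 370 = 590 mg.

590 mg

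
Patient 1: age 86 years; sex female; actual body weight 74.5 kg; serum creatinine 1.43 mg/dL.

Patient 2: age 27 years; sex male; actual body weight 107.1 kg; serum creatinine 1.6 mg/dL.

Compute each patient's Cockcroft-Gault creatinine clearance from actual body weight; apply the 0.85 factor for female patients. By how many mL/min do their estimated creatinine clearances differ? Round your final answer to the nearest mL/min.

72 mL/min

Patient 1: CrCl = (140 − 86) × 74.5 / (72 × 1.43) × 0.85 = 4023.0 / 102.96 × 0.85 ≈ 33.2 mL/min
Patient 2: CrCl = (140 − 27) × 107.1 / (72 × 1.6) = 12102.3 / 115.20 ≈ 105.1 mL/min
|33.2 − 105.1| = 71.9 mL/min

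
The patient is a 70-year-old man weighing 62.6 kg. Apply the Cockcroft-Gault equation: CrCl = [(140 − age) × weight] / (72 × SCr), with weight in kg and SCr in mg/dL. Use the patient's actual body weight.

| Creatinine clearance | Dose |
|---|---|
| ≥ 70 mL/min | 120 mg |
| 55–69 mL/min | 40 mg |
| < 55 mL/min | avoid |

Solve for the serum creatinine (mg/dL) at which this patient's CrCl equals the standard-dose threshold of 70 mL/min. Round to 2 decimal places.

0.87 mg/dL

Standard dose requires CrCl ≥ 70 mL/min.
Set (140 − 70) × 62.6 / (72 × SCr) = 70
SCr = (140 − 70) × 62.6 / (72 × 70) = 0.869 mg/dL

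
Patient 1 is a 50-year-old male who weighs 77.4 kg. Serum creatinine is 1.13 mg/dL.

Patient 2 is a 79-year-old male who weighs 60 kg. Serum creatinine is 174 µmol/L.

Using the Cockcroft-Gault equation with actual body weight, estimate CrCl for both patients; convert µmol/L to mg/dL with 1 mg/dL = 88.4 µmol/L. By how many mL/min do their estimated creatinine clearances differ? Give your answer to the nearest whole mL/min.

60 mL/min

Patient 1: CrCl = (140 − 50) × 77.4 / (72 × 1.13) = 6966.0 / 81.36 ≈ 85.6 mL/min
Patient 2: SCr = 174 / 88.4 = 1.968 mg/dL
Patient 2: CrCl = (140 − 79) × 60 / (72 × 1.968) = 3660.0 / 141.70 ≈ 25.8 mL/min
|85.6 − 25.8| = 59.8 mL/min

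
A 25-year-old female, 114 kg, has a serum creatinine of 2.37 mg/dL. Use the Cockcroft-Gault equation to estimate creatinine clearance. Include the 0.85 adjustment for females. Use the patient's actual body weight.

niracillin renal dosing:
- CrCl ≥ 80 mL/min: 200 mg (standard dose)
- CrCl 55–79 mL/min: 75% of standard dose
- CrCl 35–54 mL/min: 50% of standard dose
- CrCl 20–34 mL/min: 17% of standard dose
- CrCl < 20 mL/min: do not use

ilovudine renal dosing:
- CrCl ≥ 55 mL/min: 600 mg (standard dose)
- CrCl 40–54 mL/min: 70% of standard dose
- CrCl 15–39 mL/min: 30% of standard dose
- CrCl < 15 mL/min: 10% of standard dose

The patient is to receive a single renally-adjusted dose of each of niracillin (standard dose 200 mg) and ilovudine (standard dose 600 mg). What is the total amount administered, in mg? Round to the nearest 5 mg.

CrCl = (140 − 25) × 114 / (72 × 2.37) × 0.85 = 13110.0 / 170.64 × 0.85 ≈ 65.3 mL/min
CrCl ≈ 65 mL/min.
niracillin: 55–79 mL/min → 75% of 200 mg = 150 mg.
ilovudine: ≥ 55 mL/min → 100% of 600 mg = 600 mg.
Total = 150 + 600 = 750 mg.

750 mg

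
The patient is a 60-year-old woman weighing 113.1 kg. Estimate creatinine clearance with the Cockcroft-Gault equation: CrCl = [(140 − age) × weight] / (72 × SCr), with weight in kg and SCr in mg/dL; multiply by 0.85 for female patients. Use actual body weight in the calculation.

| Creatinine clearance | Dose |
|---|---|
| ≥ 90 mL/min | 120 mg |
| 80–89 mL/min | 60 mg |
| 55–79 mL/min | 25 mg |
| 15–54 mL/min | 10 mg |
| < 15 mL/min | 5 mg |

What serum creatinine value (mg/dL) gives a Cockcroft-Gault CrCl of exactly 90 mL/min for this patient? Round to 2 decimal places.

Standard dose requires CrCl ≥ 90 mL/min.
Set (140 − 60) × 113.1 × 0.85 / (72 × SCr) = 90
SCr = (140 − 60) × 113.1 × 0.85 / (72 × 90) = 1.187 mg/dL

1.19 mg/dL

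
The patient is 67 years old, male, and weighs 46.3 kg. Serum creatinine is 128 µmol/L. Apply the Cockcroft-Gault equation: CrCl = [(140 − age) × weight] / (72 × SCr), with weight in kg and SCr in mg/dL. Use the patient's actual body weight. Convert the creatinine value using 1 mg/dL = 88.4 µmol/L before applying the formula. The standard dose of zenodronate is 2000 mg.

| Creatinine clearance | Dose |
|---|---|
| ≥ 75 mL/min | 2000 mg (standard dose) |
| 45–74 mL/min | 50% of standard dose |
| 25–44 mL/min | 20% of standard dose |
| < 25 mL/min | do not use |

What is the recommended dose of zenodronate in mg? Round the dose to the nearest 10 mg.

400 mg

SCr = 128 / 88.4 = 1.448 mg/dL
CrCl = (140 − 67) × 46.3 / (72 × 1.448) = 3379.9 / 104.26 ≈ 32.4 mL/min
CrCl ≈ 32 mL/min → bracket 25–44 mL/min.
20% of 2000 mg = 400 mg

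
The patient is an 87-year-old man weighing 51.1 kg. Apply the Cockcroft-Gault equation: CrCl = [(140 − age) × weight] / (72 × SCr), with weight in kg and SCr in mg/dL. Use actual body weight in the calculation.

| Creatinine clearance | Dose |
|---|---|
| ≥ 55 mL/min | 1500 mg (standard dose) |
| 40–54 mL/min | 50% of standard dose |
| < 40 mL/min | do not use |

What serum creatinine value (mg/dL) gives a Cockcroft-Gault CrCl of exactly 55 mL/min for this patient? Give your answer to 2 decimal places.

0.68 mg/dL

Standard dose requires CrCl ≥ 55 mL/min.
Set (140 − 87) × 51.1 / (72 × SCr) = 55
SCr = (140 − 87) × 51.1 / (72 × 55) = 0.684 mg/dL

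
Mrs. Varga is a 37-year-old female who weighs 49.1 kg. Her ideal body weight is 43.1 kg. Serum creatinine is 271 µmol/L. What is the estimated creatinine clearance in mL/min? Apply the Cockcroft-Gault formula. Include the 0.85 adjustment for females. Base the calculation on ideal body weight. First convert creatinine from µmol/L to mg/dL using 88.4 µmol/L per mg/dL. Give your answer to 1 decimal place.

SCr = 271 / 88.4 = 3.066 mg/dL
CrCl = (140 − 37) × 43.1 / (72 × 3.066) × 0.85 = 4439.3 / 220.75 × 0.85 ≈ 17.1 mL/min

17.1 mL/min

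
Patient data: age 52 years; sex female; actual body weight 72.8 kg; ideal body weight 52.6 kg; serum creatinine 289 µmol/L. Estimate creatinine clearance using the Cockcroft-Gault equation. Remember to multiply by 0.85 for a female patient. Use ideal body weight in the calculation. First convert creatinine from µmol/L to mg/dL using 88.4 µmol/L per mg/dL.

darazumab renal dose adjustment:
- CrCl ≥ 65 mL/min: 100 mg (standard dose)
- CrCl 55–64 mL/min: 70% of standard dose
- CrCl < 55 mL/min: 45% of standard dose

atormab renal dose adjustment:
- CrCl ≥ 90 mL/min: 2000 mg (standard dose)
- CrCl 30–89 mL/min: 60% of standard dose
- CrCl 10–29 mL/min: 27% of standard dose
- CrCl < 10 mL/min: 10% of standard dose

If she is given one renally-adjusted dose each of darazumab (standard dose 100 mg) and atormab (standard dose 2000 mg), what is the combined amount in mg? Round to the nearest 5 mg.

585 mg

SCr = 289 / 88.4 = 3.269 mg/dL
CrCl = (140 − 52) × 52.6 / (72 × 3.269) × 0.85 = 4628.8 / 235.37 × 0.85 ≈ 16.7 mL/min
CrCl ≈ 17 mL/min.
darazumab: < 55 mL/min → 45% of 100 mg = 45 mg.
atormab: 10–29 mL/min → 27% of 2000 mg = 540 mg.
Total = 45 + 540 = 585 mg.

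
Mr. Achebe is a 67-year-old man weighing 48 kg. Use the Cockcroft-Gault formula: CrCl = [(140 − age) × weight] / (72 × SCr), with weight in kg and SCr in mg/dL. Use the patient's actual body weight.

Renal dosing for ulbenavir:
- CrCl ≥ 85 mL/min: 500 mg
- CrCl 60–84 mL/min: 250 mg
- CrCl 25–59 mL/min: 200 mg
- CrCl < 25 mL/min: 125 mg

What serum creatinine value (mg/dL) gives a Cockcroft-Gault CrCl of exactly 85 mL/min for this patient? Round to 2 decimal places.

Standard dose requires CrCl ≥ 85 mL/min.
Set (140 − 67) × 48 / (72 × SCr) = 85
SCr = (140 − 67) × 48 / (72 × 85) = 0.573 mg/dL

0.57 mg/dL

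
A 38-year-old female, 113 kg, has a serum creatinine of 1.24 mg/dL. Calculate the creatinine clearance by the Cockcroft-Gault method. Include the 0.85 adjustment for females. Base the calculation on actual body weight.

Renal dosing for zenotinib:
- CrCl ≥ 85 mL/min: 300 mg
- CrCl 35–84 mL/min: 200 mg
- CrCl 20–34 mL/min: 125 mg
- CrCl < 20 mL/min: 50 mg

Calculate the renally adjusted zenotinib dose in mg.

CrCl = (140 − 38) × 113 / (72 × 1.24) × 0.85 = 11526.0 / 89.28 × 0.85 ≈ 109.7 mL/min
CrCl ≈ 110 mL/min → bracket ≥ 85 mL/min.
Dose for this bracket: 300 mg.

300 mg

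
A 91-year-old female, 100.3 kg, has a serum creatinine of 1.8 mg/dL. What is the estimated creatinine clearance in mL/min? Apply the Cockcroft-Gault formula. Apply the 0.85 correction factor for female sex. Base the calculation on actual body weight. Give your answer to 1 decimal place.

32.2 mL/min

CrCl = (140 − 91) × 100.3 / (72 × 1.8) × 0.85 = 4914.7 / 129.60 × 0.85 ≈ 32.2 mL/min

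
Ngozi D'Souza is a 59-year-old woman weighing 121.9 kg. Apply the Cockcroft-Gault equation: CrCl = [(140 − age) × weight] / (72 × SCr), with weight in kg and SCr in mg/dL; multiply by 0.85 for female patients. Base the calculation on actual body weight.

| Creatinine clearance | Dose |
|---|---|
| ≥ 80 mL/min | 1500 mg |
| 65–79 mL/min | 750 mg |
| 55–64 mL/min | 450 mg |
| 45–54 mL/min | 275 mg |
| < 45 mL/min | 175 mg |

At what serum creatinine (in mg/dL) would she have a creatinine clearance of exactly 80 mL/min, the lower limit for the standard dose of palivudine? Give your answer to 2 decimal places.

1.46 mg/dL

Standard dose requires CrCl ≥ 80 mL/min.
Set (140 − 59) × 121.9 × 0.85 / (72 × SCr) = 80
SCr = (140 − 59) × 121.9 × 0.85 / (72 × 80) = 1.457 mg/dL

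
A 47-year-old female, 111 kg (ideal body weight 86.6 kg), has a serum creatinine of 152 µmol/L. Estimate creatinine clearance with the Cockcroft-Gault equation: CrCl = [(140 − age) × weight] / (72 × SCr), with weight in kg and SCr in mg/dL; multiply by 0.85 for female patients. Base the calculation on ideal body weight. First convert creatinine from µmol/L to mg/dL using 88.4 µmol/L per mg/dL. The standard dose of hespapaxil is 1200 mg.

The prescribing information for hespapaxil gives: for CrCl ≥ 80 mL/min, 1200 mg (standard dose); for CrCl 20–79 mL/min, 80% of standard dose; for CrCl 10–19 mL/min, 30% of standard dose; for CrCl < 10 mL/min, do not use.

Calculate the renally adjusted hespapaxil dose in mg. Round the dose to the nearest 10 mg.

960 mg

SCr = 152 / 88.4 = 1.719 mg/dL
CrCl = (140 − 47) × 86.6 / (72 × 1.719) × 0.85 = 8053.8 / 123.77 × 0.85 ≈ 55.3 mL/min
CrCl ≈ 55 mL/min → bracket 20–79 mL/min.
80% of 1200 mg = 960 mg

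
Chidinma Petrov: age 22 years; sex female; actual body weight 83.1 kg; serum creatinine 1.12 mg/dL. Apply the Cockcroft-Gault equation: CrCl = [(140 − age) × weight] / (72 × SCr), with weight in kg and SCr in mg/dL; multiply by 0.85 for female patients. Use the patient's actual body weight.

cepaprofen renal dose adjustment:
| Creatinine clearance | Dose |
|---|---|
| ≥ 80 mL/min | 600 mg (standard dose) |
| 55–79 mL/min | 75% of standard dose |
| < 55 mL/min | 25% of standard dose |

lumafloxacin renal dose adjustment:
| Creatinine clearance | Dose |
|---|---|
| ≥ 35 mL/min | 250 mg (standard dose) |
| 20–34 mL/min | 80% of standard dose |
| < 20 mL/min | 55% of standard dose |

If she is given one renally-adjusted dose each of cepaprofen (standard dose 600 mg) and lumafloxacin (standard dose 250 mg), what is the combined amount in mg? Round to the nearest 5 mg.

CrCl = (140 − 22) × 83.1 / (72 × 1.12) × 0.85 = 9805.8 / 80.64 × 0.85 ≈ 103.4 mL/min
CrCl ≈ 103 mL/min.
cepaprofen: ≥ 80 mL/min → 100% of 600 mg = 600 mg.
lumafloxacin: ≥ 35 mL/min → 100% of 250 mg = 250 mg.
Total = 600 + 250 = 850 mg.

850 mg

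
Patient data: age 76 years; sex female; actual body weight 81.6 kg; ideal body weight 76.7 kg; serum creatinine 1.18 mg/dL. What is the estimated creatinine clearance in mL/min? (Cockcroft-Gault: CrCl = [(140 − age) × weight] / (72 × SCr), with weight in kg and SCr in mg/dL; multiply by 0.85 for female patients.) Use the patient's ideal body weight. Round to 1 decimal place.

CrCl = (140 − 76) × 76.7 / (72 × 1.18) × 0.85 = 4908.8 / 84.96 × 0.85 ≈ 49.1 mL/min

49.1 mL/min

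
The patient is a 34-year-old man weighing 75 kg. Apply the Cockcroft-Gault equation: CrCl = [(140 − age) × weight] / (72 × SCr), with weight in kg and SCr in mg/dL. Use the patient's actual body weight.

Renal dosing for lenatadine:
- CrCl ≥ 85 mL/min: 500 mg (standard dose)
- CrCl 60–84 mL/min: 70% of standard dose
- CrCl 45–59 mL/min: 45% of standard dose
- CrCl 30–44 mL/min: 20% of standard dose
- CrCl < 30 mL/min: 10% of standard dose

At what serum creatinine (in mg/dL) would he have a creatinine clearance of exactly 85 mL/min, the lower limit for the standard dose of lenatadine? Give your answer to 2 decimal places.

Standard dose requires CrCl ≥ 85 mL/min.
Set (140 − 34) × 75 / (72 × SCr) = 85
SCr = (140 − 34) × 75 / (72 × 85) = 1.299 mg/dL

1.30 mg/dL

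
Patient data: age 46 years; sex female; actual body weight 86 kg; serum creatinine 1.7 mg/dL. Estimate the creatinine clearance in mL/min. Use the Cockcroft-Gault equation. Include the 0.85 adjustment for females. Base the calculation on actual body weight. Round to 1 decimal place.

56.1 mL/min

CrCl = (140 − 46) × 86 / (72 × 1.7) × 0.85 = 8084.0 / 122.40 × 0.85 ≈ 56.1 mL/min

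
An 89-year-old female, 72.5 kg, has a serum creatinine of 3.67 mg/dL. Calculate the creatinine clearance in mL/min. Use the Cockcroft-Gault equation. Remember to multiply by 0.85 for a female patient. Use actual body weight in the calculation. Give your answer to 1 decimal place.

11.9 mL/min

CrCl = (140 − 89) × 72.5 / (72 × 3.67) × 0.85 = 3697.5 / 264.24 × 0.85 ≈ 11.9 mL/min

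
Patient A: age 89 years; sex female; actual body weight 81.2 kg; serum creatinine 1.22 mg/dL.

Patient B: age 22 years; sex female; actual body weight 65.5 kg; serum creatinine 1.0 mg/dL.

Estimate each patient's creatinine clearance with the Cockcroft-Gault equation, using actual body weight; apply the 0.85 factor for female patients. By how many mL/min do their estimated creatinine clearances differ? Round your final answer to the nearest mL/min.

Patient A: CrCl = (140 − 89) × 81.2 / (72 × 1.22) × 0.85 = 4141.2 / 87.84 × 0.85 ≈ 40.1 mL/min
Patient B: CrCl = (140 − 22) × 65.5 / (72 × 1) × 0.85 = 7729.0 / 72.00 × 0.85 ≈ 91.2 mL/min
|40.1 − 91.2| = 51.1 mL/min

51 mL/min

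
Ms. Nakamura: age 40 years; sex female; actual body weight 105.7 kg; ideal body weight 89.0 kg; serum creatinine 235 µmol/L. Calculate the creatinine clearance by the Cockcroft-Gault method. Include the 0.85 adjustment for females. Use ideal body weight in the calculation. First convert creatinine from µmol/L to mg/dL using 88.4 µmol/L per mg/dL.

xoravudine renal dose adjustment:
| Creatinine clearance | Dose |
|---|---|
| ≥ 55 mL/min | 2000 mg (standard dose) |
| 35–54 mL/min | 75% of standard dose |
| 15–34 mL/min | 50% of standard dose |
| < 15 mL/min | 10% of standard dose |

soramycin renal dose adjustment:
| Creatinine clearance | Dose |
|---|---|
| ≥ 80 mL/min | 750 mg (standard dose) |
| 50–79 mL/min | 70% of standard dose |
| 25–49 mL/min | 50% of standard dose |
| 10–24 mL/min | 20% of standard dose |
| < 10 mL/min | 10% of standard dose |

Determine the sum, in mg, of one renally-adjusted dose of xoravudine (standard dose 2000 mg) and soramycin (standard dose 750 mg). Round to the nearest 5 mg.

1875 mg

SCr = 235 / 88.4 = 2.658 mg/dL
CrCl = (140 − 40) × 89 / (72 × 2.658) × 0.85 = 8900.0 / 191.38 × 0.85 ≈ 39.5 mL/min
CrCl ≈ 40 mL/min.
xoravudine: 35–54 mL/min → 75% of 2000 mg = 1500 mg.
soramycin: 25–49 mL/min → 50% of 750 mg = 375 mg.
Total = 1500 + 375 = 1875 mg.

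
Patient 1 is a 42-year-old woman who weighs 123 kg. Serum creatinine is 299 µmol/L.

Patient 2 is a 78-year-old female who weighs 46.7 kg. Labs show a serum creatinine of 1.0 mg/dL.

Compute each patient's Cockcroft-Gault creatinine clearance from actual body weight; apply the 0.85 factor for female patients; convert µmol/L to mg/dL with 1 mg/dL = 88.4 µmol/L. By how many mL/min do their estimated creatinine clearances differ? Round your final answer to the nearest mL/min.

Patient 1: SCr = 299 / 88.4 = 3.382 mg/dL
Patient 1: CrCl = (140 − 42) × 123 / (72 × 3.382) × 0.85 = 12054.0 / 243.50 × 0.85 ≈ 42.1 mL/min
Patient 2: CrCl = (140 − 78) × 46.7 / (72 × 1) × 0.85 = 2895.4 / 72.00 × 0.85 ≈ 34.2 mL/min
|42.1 − 34.2| = 7.9 mL/min

8 mL/min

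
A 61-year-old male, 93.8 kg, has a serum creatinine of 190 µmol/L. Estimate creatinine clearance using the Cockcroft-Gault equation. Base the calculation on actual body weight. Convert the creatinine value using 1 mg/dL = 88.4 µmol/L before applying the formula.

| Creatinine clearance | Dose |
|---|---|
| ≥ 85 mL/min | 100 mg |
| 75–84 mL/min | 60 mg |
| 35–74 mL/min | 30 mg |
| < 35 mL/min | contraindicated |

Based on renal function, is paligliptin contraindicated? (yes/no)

no

SCr = 190 / 88.4 = 2.149 mg/dL
CrCl = (140 − 61) × 93.8 / (72 × 2.149) = 7410.2 / 154.73 ≈ 47.9 mL/min
CrCl ≈ 48 mL/min, which is ≥ 35 mL/min.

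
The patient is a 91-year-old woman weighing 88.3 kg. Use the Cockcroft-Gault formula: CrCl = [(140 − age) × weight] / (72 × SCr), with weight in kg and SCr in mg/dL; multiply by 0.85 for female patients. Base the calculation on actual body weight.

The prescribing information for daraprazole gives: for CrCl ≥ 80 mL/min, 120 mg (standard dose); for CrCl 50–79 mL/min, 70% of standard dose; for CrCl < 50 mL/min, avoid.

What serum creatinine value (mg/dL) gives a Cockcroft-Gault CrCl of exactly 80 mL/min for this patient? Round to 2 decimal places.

Standard dose requires CrCl ≥ 80 mL/min.
Set (140 − 91) × 88.3 × 0.85 / (72 × SCr) = 80
SCr = (140 − 91) × 88.3 × 0.85 / (72 × 80) = 0.638 mg/dL

0.64 mg/dL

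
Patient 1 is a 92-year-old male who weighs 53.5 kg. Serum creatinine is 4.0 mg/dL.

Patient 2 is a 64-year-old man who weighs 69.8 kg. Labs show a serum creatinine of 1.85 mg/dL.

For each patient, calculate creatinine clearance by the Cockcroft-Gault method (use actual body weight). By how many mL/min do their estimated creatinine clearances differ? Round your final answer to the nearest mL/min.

Patient 1: CrCl = (140 − 92) × 53.5 / (72 × 4) = 2568.0 / 288.00 ≈ 8.9 mL/min
Patient 2: CrCl = (140 − 64) × 69.8 / (72 × 1.85) = 5304.8 / 133.20 ≈ 39.8 mL/min
|8.9 − 39.8| = 30.9 mL/min

31 mL/min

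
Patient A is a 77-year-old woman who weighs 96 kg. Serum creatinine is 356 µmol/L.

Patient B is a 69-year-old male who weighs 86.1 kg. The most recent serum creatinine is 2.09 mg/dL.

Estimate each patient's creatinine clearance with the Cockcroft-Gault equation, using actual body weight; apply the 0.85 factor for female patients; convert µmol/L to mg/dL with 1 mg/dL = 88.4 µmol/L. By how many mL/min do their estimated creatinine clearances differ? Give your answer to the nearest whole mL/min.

23 mL/min

Patient A: SCr = 356 / 88.4 = 4.027 mg/dL
Patient A: CrCl = (140 − 77) × 96 / (72 × 4.027) × 0.85 = 6048.0 / 289.94 × 0.85 ≈ 17.7 mL/min
Patient B: CrCl = (140 − 69) × 86.1 / (72 × 2.09) = 6113.1 / 150.48 ≈ 40.6 mL/min
|17.7 − 40.6| = 22.9 mL/min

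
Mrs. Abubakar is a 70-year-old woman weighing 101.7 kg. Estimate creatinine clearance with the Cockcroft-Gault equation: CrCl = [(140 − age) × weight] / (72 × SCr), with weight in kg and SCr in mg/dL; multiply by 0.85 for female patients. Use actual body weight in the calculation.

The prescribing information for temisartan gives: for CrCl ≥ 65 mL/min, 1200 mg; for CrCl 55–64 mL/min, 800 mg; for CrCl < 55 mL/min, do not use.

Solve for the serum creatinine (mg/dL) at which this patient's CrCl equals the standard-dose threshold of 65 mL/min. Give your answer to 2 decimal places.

1.29 mg/dL

Standard dose requires CrCl ≥ 65 mL/min.
Set (140 − 70) × 101.7 × 0.85 / (72 × SCr) = 65
SCr = (140 − 70) × 101.7 × 0.85 / (72 × 65) = 1.293 mg/dL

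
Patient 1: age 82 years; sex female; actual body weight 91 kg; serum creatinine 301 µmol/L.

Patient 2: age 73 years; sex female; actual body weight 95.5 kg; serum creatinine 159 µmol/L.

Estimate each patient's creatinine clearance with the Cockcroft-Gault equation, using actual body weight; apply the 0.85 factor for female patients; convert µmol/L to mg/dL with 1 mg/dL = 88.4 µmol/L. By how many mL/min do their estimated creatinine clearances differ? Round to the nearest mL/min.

24 mL/min

Patient 1: SCr = 301 / 88.4 = 3.405 mg/dL
Patient 1: CrCl = (140 − 82) × 91 / (72 × 3.405) × 0.85 = 5278.0 / 245.16 × 0.85 ≈ 18.3 mL/min
Patient 2: SCr = 159 / 88.4 = 1.799 mg/dL
Patient 2: CrCl = (140 − 73) × 95.5 / (72 × 1.799) × 0.85 = 6398.5 / 129.53 × 0.85 ≈ 42.0 mL/min
|18.3 − 42.0| = 23.7 mL/min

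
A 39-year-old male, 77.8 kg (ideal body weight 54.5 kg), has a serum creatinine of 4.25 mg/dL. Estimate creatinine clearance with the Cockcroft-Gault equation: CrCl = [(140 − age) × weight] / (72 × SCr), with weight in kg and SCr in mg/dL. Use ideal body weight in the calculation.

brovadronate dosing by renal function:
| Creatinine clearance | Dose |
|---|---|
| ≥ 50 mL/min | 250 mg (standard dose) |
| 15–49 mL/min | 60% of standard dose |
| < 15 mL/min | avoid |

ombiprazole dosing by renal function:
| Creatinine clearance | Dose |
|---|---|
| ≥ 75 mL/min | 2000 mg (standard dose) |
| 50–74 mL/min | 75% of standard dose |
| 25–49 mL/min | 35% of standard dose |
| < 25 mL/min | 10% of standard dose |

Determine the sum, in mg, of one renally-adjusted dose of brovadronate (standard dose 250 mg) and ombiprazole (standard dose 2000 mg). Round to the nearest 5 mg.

CrCl = (140 − 39) × 54.5 / (72 × 4.25) = 5504.5 / 306.00 ≈ 18.0 mL/min
CrCl ≈ 18 mL/min.
brovadronate: 15–49 mL/min → 60% of 250 mg = 150 mg.
ombiprazole: < 25 mL/min → 10% of 2000 mg = 200 mg.
Total = 150 + 200 = 350 mg.

350 mg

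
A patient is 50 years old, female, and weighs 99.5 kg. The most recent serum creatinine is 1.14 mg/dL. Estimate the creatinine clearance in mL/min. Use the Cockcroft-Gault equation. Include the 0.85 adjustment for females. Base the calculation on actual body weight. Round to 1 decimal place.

92.7 mL/min

CrCl = (140 − 50) × 99.5 / (72 × 1.14) × 0.85 = 8955.0 / 82.08 × 0.85 ≈ 92.7 mL/min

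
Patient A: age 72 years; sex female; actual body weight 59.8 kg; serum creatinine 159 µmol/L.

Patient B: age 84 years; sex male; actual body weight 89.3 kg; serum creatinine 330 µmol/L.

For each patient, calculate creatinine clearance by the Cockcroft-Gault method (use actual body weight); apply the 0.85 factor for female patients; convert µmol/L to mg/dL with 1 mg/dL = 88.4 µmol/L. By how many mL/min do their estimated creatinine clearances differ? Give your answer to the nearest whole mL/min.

8 mL/min

Patient A: SCr = 159 / 88.4 = 1.799 mg/dL
Patient A: CrCl = (140 − 72) × 59.8 / (72 × 1.799) × 0.85 = 4066.4 / 129.53 × 0.85 ≈ 26.7 mL/min
Patient B: SCr = 330 / 88.4 = 3.733 mg/dL
Patient B: CrCl = (140 − 84) × 89.3 / (72 × 3.733) = 5000.8 / 268.78 ≈ 18.6 mL/min
|26.7 − 18.6| = 8.1 mL/min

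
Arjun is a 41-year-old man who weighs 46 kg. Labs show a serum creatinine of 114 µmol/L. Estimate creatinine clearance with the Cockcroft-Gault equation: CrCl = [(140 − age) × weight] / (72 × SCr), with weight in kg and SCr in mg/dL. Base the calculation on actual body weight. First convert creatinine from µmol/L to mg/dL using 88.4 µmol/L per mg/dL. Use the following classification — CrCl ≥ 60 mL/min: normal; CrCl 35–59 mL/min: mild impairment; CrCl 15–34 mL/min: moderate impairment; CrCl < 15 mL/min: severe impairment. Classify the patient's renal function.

SCr = 114 / 88.4 = 1.29 mg/dL
CrCl = (140 − 41) × 46 / (72 × 1.29) = 4554.0 / 92.88 ≈ 49.0 mL/min
49 mL/min falls in the 'mild impairment' range.

mild impairment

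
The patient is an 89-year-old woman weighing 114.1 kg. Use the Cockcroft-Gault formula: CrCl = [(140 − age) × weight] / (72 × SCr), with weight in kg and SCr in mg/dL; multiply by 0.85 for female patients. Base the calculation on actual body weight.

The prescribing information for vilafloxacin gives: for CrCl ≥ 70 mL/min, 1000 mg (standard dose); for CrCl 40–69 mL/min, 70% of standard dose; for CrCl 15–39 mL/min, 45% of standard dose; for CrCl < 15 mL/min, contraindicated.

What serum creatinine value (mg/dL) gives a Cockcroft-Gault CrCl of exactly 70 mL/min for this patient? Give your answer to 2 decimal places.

0.98 mg/dL

Standard dose requires CrCl ≥ 70 mL/min.
Set (140 − 89) × 114.1 × 0.85 / (72 × SCr) = 70
SCr = (140 − 89) × 114.1 × 0.85 / (72 × 70) = 0.981 mg/dL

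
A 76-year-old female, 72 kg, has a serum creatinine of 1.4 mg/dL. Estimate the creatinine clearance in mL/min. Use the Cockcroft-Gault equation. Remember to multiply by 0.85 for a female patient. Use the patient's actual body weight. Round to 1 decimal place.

CrCl = (140 − 76) × 72 / (72 × 1.4) × 0.85 = 4608.0 / 100.80 × 0.85 ≈ 38.9 mL/min

38.9 mL/min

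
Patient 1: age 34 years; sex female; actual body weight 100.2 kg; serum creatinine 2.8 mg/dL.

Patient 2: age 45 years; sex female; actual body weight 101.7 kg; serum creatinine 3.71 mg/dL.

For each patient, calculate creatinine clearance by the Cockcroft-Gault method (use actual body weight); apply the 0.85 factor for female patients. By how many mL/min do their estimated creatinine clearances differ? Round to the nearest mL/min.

Patient 1: CrCl = (140 − 34) × 100.2 / (72 × 2.8) × 0.85 = 10621.2 / 201.60 × 0.85 ≈ 44.8 mL/min
Patient 2: CrCl = (140 − 45) × 101.7 / (72 × 3.71) × 0.85 = 9661.5 / 267.12 × 0.85 ≈ 30.7 mL/min
|44.8 − 30.7| = 14.1 mL/min

14 mL/min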